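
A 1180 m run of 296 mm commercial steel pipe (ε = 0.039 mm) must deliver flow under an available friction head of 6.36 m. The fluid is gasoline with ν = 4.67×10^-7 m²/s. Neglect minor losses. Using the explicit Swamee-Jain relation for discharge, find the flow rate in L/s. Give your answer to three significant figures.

Q ≈ 103 L/s

Swamee-Jain (Type II): Q = -0.965·√(gD⁵h_f/L)·ln[ε/(3.7D) + √(3.17ν²L/(gD³h_f))]
√(gD⁵h_f/L) = √(9.81·0.296⁵·6.36/1180) = 0.01096
ε/(3.7D) = 3.56×10^-5; √(3.17ν²L/(gD³h_f)) = 2.25×10^-5
Q = -0.965·0.01096·ln(5.806×10^-5) = 0.1032 m³/s
Check: V = 1.50 m/s, Re = 9.50×10^5, f = 0.01400, h_f = 6.40 m ≈ 6.36 m ✓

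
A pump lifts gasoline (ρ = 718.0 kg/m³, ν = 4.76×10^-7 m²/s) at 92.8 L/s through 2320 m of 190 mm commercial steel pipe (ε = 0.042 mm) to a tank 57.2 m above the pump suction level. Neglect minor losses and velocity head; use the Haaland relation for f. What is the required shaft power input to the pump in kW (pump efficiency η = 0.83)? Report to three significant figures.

V = 4Q/(πD²) = 3.273 m/s; Re = 1.31×10^6; ε/D = 2.21×10^-4; f = 0.01466
h_f = f(L/D)V²/2g = 97.72 m
Total head H = z + h_f = 57.2 + 97.72 = 154.9 m
P_hyd = ρgQH = 718.0·9.81·0.0928·154.9 = 101.3 kW
P_shaft = P_hyd/η = 101.3/0.83 = 122.0 kW

P_shaft ≈ 122 kW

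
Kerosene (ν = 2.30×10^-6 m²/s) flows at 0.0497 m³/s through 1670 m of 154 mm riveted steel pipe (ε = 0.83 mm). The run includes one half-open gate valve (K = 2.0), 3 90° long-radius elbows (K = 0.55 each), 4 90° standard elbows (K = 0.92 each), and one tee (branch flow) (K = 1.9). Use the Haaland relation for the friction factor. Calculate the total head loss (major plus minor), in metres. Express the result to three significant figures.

H_L ≈ 128 m

V = 4Q/(πD²) = 2.668 m/s; V²/2g = 0.3629 m
Re = 1.79×10^5, ε/D = 0.00539 → f = 0.03159 (Haaland)
Major: h_f = f(L/D)·V²/2g = 0.03159·10844·0.3629 = 124.3 m
Minor: ΣK = 9.23; h_m = ΣK·V²/2g = 3.349 m
Total H_L = 124.3 + 3.349 = 127.7 m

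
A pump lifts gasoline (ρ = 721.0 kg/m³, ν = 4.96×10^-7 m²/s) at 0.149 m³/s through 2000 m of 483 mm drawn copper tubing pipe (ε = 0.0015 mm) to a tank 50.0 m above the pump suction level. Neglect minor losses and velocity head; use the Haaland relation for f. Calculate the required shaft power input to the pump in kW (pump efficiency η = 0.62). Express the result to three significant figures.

V = 4Q/(πD²) = 0.8132 m/s; Re = 7.92×10^5; ε/D = 3.11×10^-6; f = 0.01210
h_f = f(L/D)V²/2g = 1.688 m
Total head H = z + h_f = 50.0 + 1.688 = 51.69 m
P_hyd = ρgQH = 721.0·9.81·0.149·51.69 = 54.47 kW
P_shaft = P_hyd/η = 54.47/0.62 = 87.86 kW

P_shaft ≈ 87.9 kW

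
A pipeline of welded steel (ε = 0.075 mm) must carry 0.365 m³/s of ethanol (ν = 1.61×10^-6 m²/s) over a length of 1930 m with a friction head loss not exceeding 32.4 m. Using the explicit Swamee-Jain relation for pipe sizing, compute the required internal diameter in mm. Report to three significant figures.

Swamee-Jain (Type III): D = 0.66·[ε^1.25·(LQ²/(gh_f))^4.75 + ν·Q^9.4·(L/(gh_f))^5.2]^0.04
LQ²/(gh_f) = 0.8090; L/(gh_f) = 6.072
Term 1 = ε^1.25·(…)^4.75 = 2.55×10^-6; Term 2 = ν·Q^9.4·(…)^5.2 = 1.46×10^-6
D = 0.66·(2.55×10^-6 + 1.46×10^-6)^0.04 = 0.4015 m = 402 mm
Check: V = 2.88 m/s, Re = 7.19×10^5, f = 0.01494, h_f = 30.4 m ≈ 32.4 m ✓

D ≈ 402 mm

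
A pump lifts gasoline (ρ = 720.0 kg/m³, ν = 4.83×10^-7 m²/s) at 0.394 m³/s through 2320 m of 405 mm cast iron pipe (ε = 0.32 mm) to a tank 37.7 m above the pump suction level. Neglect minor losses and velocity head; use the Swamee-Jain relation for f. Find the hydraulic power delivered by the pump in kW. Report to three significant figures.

P_hyd ≈ 247 kW

V = 4Q/(πD²) = 3.058 m/s; Re = 2.56×10^6; ε/D = 7.90×10^-4; f = 0.01875
h_f = f(L/D)V²/2g = 51.22 m
Total head H = z + h_f = 37.7 + 51.22 = 88.92 m
P_hyd = ρgQH = 720.0·9.81·0.394·88.92 = 247.5 kW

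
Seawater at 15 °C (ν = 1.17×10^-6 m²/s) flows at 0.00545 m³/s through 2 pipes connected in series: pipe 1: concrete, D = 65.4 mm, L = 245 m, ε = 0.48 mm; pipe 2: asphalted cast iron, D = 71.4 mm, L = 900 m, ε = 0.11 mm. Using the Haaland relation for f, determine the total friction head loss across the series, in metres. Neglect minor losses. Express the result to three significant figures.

Pipe 1: V = 1.622 m/s, Re = 9.07×10^4, ε/D = 0.00734, f = 0.03504, h_1 = f(L/D)V²/2g = 17.61 m
Pipe 2: V = 1.361 m/s, Re = 8.31×10^4, ε/D = 0.00154, f = 0.02401, h_2 = f(L/D)V²/2g = 28.58 m
Series → Q common, losses add: H = Σh = 46.19 m

H ≈ 46.2 m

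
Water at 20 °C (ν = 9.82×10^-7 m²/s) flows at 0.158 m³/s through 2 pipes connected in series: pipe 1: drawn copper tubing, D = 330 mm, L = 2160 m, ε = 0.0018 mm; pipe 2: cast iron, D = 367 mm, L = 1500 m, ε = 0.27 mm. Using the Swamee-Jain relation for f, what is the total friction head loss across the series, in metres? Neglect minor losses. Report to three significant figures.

Pipe 1: V = 1.847 m/s, Re = 6.21×10^5, ε/D = 5.45×10^-6, f = 0.01270, h_1 = f(L/D)V²/2g = 14.46 m
Pipe 2: V = 1.494 m/s, Re = 5.58×10^5, ε/D = 7.36×10^-4, f = 0.01903, h_2 = f(L/D)V²/2g = 8.844 m
Series → Q common, losses add: H = Σh = 23.30 m

H ≈ 23.3 m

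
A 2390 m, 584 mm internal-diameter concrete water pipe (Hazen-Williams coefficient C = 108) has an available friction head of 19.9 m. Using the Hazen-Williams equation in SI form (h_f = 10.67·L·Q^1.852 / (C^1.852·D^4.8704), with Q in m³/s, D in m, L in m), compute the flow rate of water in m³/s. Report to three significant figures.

Rearranging: Q = [h_f·C^1.852·D^4.8704 / (10.67·L)]^(1/1.852)
Q = [19.9·108^1.852·0.584^4.8704 / (10.67·2390)]^0.540 = 0.5509 m³/s

Q ≈ 0.551 m³/s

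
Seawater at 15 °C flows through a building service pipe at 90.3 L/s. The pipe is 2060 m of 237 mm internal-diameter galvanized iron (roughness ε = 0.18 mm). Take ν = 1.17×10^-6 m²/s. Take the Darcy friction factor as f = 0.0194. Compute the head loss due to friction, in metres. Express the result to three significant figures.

h_f ≈ 36.0 m

V = 4Q/(πD²) = 4·0.0903/(π·0.237²) = 2.047 m/s
h_f = f(L/D)V²/(2g) = 0.01940·(2060/0.237)·2.047²/(2·9.81) = 36.01 m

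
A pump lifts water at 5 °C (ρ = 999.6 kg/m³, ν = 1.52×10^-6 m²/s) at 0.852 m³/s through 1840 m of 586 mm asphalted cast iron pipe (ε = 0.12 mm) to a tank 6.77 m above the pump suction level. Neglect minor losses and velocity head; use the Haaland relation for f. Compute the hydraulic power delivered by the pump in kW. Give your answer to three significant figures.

P_hyd ≈ 250 kW

V = 4Q/(πD²) = 3.159 m/s; Re = 1.22×10^6; ε/D = 2.05×10^-4; f = 0.01452
h_f = f(L/D)V²/2g = 23.18 m
Total head H = z + h_f = 6.77 + 23.18 = 29.95 m
P_hyd = ρgQH = 999.6·9.81·0.852·29.95 = 250.3 kW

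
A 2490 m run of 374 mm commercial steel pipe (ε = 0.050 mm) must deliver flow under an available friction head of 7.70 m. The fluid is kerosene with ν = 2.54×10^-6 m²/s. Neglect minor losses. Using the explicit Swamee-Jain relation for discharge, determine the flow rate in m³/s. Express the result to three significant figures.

Swamee-Jain (Type II): Q = -0.965·√(gD⁵h_f/L)·ln[ε/(3.7D) + √(3.17ν²L/(gD³h_f))]
√(gD⁵h_f/L) = √(9.81·0.374⁵·7.70/2490) = 0.01490
ε/(3.7D) = 3.61×10^-5; √(3.17ν²L/(gD³h_f)) = 1.14×10^-4
Q = -0.965·0.01490·ln(1.497×10^-4) = 0.1266 m³/s
Check: V = 1.15 m/s, Re = 1.70×10^5, f = 0.01707, h_f = 7.69 m ≈ 7.70 m ✓

Q ≈ 0.127 m³/s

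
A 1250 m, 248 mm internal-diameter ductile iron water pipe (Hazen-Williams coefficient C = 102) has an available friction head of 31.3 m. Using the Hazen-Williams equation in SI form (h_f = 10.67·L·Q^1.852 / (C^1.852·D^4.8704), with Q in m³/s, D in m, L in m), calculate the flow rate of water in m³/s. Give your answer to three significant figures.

Rearranging: Q = [h_f·C^1.852·D^4.8704 / (10.67·L)]^(1/1.852)
Q = [31.3·102^1.852·0.248^4.8704 / (10.67·1250)]^0.540 = 0.09915 m³/s

Q ≈ 0.0992 m³/s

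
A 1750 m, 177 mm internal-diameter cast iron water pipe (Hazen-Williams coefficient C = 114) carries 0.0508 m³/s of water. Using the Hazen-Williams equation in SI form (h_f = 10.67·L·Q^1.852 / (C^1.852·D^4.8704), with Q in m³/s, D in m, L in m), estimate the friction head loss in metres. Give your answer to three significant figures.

h_f = 10.67·1750·0.0508^1.852 / (114^1.852·0.177^4.8704) = 53.43 m

h_f ≈ 53.4 m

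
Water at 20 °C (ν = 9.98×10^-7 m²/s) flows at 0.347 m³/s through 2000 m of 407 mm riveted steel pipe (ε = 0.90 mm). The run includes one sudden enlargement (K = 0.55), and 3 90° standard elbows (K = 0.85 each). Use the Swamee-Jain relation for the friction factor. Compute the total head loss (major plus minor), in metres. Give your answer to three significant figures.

H_L ≈ 44.4 m

V = 4Q/(πD²) = 2.667 m/s; V²/2g = 0.3626 m
Re = 1.09×10^6, ε/D = 0.00221 → f = 0.02429 (Swamee-Jain)
Major: h_f = f(L/D)·V²/2g = 0.02429·4914·0.3626 = 43.27 m
Minor: ΣK = 3.10; h_m = ΣK·V²/2g = 1.124 m
Total H_L = 43.27 + 1.124 = 44.39 m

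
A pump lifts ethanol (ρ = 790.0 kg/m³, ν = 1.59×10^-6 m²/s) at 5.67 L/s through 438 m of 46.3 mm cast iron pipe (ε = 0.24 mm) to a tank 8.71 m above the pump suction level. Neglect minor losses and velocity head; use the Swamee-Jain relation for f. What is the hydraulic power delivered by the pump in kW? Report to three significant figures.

P_hyd ≈ 8.05 kW

V = 4Q/(πD²) = 3.368 m/s; Re = 9.81×10^4; ε/D = 0.00518; f = 0.03189
h_f = f(L/D)V²/2g = 174.4 m
Total head H = z + h_f = 8.71 + 174.4 = 183.1 m
P_hyd = ρgQH = 790.0·9.81·0.00567·183.1 = 8.046 kW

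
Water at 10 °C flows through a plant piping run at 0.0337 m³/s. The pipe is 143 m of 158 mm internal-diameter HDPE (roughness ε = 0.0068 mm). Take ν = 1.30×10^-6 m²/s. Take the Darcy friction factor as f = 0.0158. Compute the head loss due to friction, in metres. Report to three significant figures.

V = 4Q/(πD²) = 4·0.0337/(π·0.158²) = 1.719 m/s
h_f = f(L/D)V²/(2g) = 0.01580·(143/0.158)·1.719²/(2·9.81) = 2.153 m

h_f ≈ 2.15 m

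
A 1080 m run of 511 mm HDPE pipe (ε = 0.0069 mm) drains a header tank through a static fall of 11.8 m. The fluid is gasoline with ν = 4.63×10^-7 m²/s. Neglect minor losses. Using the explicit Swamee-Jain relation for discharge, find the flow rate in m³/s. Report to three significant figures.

Q ≈ 0.676 m³/s

Swamee-Jain (Type II): Q = -0.965·√(gD⁵h_f/L)·ln[ε/(3.7D) + √(3.17ν²L/(gD³h_f))]
√(gD⁵h_f/L) = √(9.81·0.511⁵·11.8/1080) = 0.06111
ε/(3.7D) = 3.65×10^-6; √(3.17ν²L/(gD³h_f)) = 6.89×10^-6
Q = -0.965·0.06111·ln(1.054×10^-5) = 0.6758 m³/s
Check: V = 3.30 m/s, Re = 3.64×10^6, f = 0.01013, h_f = 11.9 m ≈ 11.8 m ✓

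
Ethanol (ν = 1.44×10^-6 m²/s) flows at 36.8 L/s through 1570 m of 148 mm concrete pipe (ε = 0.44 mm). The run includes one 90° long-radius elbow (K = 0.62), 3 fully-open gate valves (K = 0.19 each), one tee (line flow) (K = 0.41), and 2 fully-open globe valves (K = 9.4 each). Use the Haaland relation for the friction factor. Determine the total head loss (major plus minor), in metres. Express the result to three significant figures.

H_L ≈ 70.8 m

V = 4Q/(πD²) = 2.139 m/s; V²/2g = 0.2332 m
Re = 2.20×10^5, ε/D = 0.00297 → f = 0.02670 (Haaland)
Major: h_f = f(L/D)·V²/2g = 0.02670·10608·0.2332 = 66.06 m
Minor: ΣK = 20.4; h_m = ΣK·V²/2g = 4.758 m
Total H_L = 66.06 + 4.758 = 70.82 m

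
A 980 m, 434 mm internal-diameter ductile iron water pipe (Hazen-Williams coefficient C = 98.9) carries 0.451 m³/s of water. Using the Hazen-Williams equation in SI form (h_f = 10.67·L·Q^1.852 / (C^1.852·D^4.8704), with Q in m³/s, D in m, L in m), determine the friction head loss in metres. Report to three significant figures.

h_f = 10.67·980·0.451^1.852 / (98.9^1.852·0.434^4.8704) = 28.14 m

h_f ≈ 28.1 m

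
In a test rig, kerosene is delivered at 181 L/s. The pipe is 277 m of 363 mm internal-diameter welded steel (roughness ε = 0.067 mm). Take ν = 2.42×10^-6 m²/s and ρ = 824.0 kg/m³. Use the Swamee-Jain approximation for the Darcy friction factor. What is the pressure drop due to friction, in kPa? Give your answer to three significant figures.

Δp ≈ 15.8 kPa

V = 4Q/(πD²) = 4·0.181/(π·0.363²) = 1.749 m/s
Re = VD/ν = 1.749·0.363/2.42×10^-6 = 2.62×10^5 → turbulent
ε/D = 0.067/363 = 1.85×10^-4
Swamee-Jain: f = 0.01644
h_f = f(L/D)V²/(2g) = 0.01644·(277/0.363)·1.749²/(2·9.81) = 1.956 m
Δp = ρg·h_f = 824.0·9.81·1.956 = 15.81 kPa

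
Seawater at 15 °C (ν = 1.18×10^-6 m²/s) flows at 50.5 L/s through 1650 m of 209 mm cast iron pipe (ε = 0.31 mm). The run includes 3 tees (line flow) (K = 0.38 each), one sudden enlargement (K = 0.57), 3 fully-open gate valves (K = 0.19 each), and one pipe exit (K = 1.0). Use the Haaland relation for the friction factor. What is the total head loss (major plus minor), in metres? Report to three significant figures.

V = 4Q/(πD²) = 1.472 m/s; V²/2g = 0.1104 m
Re = 2.61×10^5, ε/D = 0.00148 → f = 0.02245 (Haaland)
Major: h_f = f(L/D)·V²/2g = 0.02245·7895·0.1104 = 19.58 m
Minor: ΣK = 3.28; h_m = ΣK·V²/2g = 0.3622 m
Total H_L = 19.58 + 0.3622 = 19.94 m

H_L ≈ 19.9 m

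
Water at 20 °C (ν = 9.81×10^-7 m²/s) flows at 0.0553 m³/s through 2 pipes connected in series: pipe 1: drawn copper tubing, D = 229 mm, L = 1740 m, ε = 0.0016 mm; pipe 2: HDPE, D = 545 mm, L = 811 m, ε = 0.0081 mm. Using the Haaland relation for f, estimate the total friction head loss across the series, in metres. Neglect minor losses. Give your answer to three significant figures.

H ≈ 10.0 m

Pipe 1: V = 1.343 m/s, Re = 3.13×10^5, ε/D = 6.99×10^-6, f = 0.01428, h_1 = f(L/D)V²/2g = 9.971 m
Pipe 2: V = 0.2371 m/s, Re = 1.32×10^5, ε/D = 1.49×10^-5, f = 0.01691, h_2 = f(L/D)V²/2g = 0.07207 m
Series → Q common, losses add: H = Σh = 10.04 m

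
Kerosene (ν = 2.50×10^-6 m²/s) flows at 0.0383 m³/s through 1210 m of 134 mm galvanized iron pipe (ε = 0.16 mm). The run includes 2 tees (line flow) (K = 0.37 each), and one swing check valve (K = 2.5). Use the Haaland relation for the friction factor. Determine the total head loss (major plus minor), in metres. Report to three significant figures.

V = 4Q/(πD²) = 2.716 m/s; V²/2g = 0.3759 m
Re = 1.46×10^5, ε/D = 0.00119 → f = 0.02203 (Haaland)
Major: h_f = f(L/D)·V²/2g = 0.02203·9030·0.3759 = 74.78 m
Minor: ΣK = 3.24; h_m = ΣK·V²/2g = 1.218 m
Total H_L = 74.78 + 1.218 = 76.00 m

H_L ≈ 76.0 m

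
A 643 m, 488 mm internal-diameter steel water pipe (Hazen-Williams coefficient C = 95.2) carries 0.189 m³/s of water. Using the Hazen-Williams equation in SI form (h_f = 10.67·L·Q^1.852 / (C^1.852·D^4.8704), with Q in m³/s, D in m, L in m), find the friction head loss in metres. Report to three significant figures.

h_f ≈ 2.24 m

h_f = 10.67·643·0.189^1.852 / (95.2^1.852·0.488^4.8704) = 2.236 m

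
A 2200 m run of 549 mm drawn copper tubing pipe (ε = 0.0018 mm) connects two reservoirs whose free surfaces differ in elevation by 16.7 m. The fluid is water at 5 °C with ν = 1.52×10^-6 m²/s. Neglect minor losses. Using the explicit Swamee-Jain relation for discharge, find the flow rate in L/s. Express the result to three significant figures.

Q ≈ 623 L/s

Swamee-Jain (Type II): Q = -0.965·√(gD⁵h_f/L)·ln[ε/(3.7D) + √(3.17ν²L/(gD³h_f))]
√(gD⁵h_f/L) = √(9.81·0.549⁵·16.7/2200) = 0.06094
ε/(3.7D) = 8.86×10^-7; √(3.17ν²L/(gD³h_f)) = 2.44×10^-5
Q = -0.965·0.06094·ln(2.527×10^-5) = 0.6225 m³/s
Check: V = 2.63 m/s, Re = 9.50×10^5, f = 0.01179, h_f = 16.7 m ≈ 16.7 m ✓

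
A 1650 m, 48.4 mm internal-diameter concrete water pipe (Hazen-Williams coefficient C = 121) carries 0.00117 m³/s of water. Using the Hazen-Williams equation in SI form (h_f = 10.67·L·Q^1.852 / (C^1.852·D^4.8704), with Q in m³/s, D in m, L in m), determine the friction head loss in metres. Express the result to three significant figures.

h_f ≈ 23.1 m

h_f = 10.67·1650·0.00117^1.852 / (121^1.852·0.0484^4.8704) = 23.12 m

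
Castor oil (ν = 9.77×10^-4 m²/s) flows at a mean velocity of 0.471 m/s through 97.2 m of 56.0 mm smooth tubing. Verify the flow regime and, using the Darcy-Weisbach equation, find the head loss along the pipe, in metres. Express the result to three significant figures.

h_f ≈ 46.5 m

Re = VD/ν = 0.471·0.05600/9.77×10^-4 = 27.0 → laminar (Re < 2300)
f = 64/Re = 2.371
h_f = f(L/D)V²/(2g) = 2.371·(97.2/0.05600)·0.471²/(2·9.81) = 46.53 m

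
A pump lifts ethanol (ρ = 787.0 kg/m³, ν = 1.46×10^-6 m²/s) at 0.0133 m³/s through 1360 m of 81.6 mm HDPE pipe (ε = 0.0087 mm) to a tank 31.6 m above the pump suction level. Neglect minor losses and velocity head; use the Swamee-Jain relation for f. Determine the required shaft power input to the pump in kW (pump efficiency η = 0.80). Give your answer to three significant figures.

P_shaft ≈ 16.3 kW

V = 4Q/(πD²) = 2.543 m/s; Re = 1.42×10^5; ε/D = 1.07×10^-4; f = 0.01738
h_f = f(L/D)V²/2g = 95.48 m
Total head H = z + h_f = 31.6 + 95.48 = 127.1 m
P_hyd = ρgQH = 787.0·9.81·0.0133·127.1 = 13.05 kW
P_shaft = P_hyd/η = 13.05/0.80 = 16.31 kW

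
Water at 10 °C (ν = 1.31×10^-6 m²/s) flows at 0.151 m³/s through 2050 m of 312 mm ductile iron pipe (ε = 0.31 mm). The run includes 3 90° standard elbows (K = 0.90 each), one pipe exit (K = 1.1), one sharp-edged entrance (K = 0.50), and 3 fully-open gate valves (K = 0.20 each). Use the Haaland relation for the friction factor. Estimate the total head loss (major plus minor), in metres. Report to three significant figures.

V = 4Q/(πD²) = 1.975 m/s; V²/2g = 0.1988 m
Re = 4.70×10^5, ε/D = 9.94×10^-4 → f = 0.02020 (Haaland)
Major: h_f = f(L/D)·V²/2g = 0.02020·6571·0.1988 = 26.39 m
Minor: ΣK = 4.90; h_m = ΣK·V²/2g = 0.9742 m
Total H_L = 26.39 + 0.9742 = 27.36 m

H_L ≈ 27.4 m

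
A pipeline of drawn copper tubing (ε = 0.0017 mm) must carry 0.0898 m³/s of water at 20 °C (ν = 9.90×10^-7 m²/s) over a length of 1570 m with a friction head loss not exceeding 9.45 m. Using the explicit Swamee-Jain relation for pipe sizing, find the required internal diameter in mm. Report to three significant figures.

D ≈ 276 mm

Swamee-Jain (Type III): D = 0.66·[ε^1.25·(LQ²/(gh_f))^4.75 + ν·Q^9.4·(L/(gh_f))^5.2]^0.04
LQ²/(gh_f) = 0.1366; L/(gh_f) = 16.94
Term 1 = ε^1.25·(…)^4.75 = 4.80×10^-12; Term 2 = ν·Q^9.4·(…)^5.2 = 3.52×10^-10
D = 0.66·(4.80×10^-12 + 3.52×10^-10)^0.04 = 0.2765 m = 276 mm
Check: V = 1.50 m/s, Re = 4.18×10^5, f = 0.01361, h_f = 8.82 m ≈ 9.45 m ✓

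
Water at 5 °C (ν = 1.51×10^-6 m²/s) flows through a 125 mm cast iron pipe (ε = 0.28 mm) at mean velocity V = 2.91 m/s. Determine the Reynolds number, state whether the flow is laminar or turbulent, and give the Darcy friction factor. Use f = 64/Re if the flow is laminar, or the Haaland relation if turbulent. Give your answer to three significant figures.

Re = VD/ν = 2.910·0.125/1.51×10^-6 = 2.41×10^5
Re > 4000 → turbulent; ε/D = 0.00224
Haaland: f = 0.02480

Re ≈ 2.41×10^5; turbulent; f ≈ 0.0248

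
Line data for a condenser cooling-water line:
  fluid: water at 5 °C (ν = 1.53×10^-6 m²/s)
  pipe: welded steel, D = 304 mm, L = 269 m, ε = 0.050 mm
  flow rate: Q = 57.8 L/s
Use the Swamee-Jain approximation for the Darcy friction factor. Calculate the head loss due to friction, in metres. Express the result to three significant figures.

h_f ≈ 0.499 m

V = 4Q/(πD²) = 4·0.0578/(π·0.304²) = 0.7963 m/s
Re = VD/ν = 0.7963·0.304/1.53×10^-6 = 1.58×10^5 → turbulent
ε/D = 0.050/304 = 1.64×10^-4
Swamee-Jain: f = 0.01746
h_f = f(L/D)V²/(2g) = 0.01746·(269/0.304)·0.7963²/(2·9.81) = 0.4994 m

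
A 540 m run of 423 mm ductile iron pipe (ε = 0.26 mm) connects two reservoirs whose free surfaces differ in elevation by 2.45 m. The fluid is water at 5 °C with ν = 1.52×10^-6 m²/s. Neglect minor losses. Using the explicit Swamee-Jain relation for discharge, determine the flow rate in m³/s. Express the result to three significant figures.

Swamee-Jain (Type II): Q = -0.965·√(gD⁵h_f/L)·ln[ε/(3.7D) + √(3.17ν²L/(gD³h_f))]
√(gD⁵h_f/L) = √(9.81·0.423⁵·2.45/540) = 0.02455
ε/(3.7D) = 1.66×10^-4; √(3.17ν²L/(gD³h_f)) = 4.66×10^-5
Q = -0.965·0.02455·ln(2.128×10^-4) = 0.2003 m³/s
Check: V = 1.43 m/s, Re = 3.97×10^5, f = 0.01866, h_f = 2.47 m ≈ 2.45 m ✓

Q ≈ 0.200 m³/s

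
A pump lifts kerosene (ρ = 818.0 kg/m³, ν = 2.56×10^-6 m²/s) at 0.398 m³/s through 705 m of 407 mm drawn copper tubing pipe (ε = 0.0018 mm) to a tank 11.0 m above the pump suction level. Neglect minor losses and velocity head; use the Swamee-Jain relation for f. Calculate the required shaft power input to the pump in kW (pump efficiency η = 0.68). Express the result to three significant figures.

P_shaft ≈ 103 kW

V = 4Q/(πD²) = 3.059 m/s; Re = 4.86×10^5; ε/D = 4.42×10^-6; f = 0.01323
h_f = f(L/D)V²/2g = 10.93 m
Total head H = z + h_f = 11.0 + 10.93 = 21.93 m
P_hyd = ρgQH = 818.0·9.81·0.398·21.93 = 70.03 kW
P_shaft = P_hyd/η = 70.03/0.68 = 103.0 kW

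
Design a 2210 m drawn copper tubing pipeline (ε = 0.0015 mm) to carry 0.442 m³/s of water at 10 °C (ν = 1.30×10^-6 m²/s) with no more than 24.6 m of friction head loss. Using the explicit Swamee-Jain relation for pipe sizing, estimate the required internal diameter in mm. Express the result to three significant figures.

D ≈ 448 mm

Swamee-Jain (Type III): D = 0.66·[ε^1.25·(LQ²/(gh_f))^4.75 + ν·Q^9.4·(L/(gh_f))^5.2]^0.04
LQ²/(gh_f) = 1.789; L/(gh_f) = 9.158
Term 1 = ε^1.25·(…)^4.75 = 8.32×10^-7; Term 2 = ν·Q^9.4·(…)^5.2 = 6.06×10^-5
D = 0.66·(8.32×10^-7 + 6.06×10^-5)^0.04 = 0.4478 m = 448 mm
Check: V = 2.81 m/s, Re = 9.67×10^5, f = 0.01176, h_f = 23.3 m ≈ 24.6 m ✓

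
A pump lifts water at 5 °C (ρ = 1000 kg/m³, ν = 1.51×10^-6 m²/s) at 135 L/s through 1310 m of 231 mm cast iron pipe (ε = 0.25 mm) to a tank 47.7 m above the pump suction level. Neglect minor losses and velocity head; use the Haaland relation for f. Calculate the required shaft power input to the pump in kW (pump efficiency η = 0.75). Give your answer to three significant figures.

P_shaft ≈ 193 kW

V = 4Q/(πD²) = 3.221 m/s; Re = 4.93×10^5; ε/D = 0.00108; f = 0.02056
h_f = f(L/D)V²/2g = 61.66 m
Total head H = z + h_f = 47.7 + 61.66 = 109.4 m
P_hyd = ρgQH = 1000·9.81·0.135·109.4 = 144.8 kW
P_shaft = P_hyd/η = 144.8/0.75 = 193.1 kW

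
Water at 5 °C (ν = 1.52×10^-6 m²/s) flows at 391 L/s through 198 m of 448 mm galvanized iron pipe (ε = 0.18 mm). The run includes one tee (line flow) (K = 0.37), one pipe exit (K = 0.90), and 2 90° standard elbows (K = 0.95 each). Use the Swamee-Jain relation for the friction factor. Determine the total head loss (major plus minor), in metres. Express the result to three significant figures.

V = 4Q/(πD²) = 2.480 m/s; V²/2g = 0.3136 m
Re = 7.31×10^5, ε/D = 4.02×10^-4 → f = 0.01680 (Swamee-Jain)
Major: h_f = f(L/D)·V²/2g = 0.01680·442.0·0.3136 = 2.329 m
Minor: ΣK = 3.17; h_m = ΣK·V²/2g = 0.9941 m
Total H_L = 2.329 + 0.9941 = 3.323 m

H_L ≈ 3.32 m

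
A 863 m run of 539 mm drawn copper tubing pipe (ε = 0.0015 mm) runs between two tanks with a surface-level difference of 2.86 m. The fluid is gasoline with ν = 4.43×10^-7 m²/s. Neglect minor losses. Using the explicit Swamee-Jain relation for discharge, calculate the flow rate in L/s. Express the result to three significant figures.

Q ≈ 421 L/s

Swamee-Jain (Type II): Q = -0.965·√(gD⁵h_f/L)·ln[ε/(3.7D) + √(3.17ν²L/(gD³h_f))]
√(gD⁵h_f/L) = √(9.81·0.539⁵·2.86/863) = 0.03846
ε/(3.7D) = 7.52×10^-7; √(3.17ν²L/(gD³h_f)) = 1.11×10^-5
Q = -0.965·0.03846·ln(1.181×10^-5) = 0.4211 m³/s
Check: V = 1.85 m/s, Re = 2.25×10^6, f = 0.01029, h_f = 2.86 m ≈ 2.86 m ✓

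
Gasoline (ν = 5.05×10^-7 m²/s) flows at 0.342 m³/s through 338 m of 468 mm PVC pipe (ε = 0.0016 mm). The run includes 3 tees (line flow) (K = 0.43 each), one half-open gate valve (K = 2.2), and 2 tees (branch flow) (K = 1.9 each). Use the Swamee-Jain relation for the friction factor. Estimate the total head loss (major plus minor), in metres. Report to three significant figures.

H_L ≈ 3.01 m

V = 4Q/(πD²) = 1.988 m/s; V²/2g = 0.2015 m
Re = 1.84×10^6, ε/D = 3.42×10^-6 → f = 0.01063 (Swamee-Jain)
Major: h_f = f(L/D)·V²/2g = 0.01063·722.2·0.2015 = 1.546 m
Minor: ΣK = 7.29; h_m = ΣK·V²/2g = 1.469 m
Total H_L = 1.546 + 1.469 = 3.015 m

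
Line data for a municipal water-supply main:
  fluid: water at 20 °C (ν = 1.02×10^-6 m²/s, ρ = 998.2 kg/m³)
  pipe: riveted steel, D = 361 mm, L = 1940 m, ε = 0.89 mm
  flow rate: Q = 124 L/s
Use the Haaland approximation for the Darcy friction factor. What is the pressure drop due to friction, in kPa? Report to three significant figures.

V = 4Q/(πD²) = 4·0.124/(π·0.361²) = 1.211 m/s
Re = VD/ν = 1.211·0.361/1.02×10^-6 = 4.29×10^5 → turbulent
ε/D = 0.89/361 = 0.00247
Haaland: f = 0.02515
h_f = f(L/D)V²/(2g) = 0.02515·(1940/0.361)·1.211²/(2·9.81) = 10.11 m
Δp = ρg·h_f = 998.2·9.81·10.11 = 99.02 kPa

Δp ≈ 99.0 kPa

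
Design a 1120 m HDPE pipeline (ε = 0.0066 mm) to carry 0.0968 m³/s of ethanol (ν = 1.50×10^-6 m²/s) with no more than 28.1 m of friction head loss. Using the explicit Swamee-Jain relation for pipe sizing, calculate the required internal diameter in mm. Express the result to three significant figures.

D ≈ 216 mm

Swamee-Jain (Type III): D = 0.66·[ε^1.25·(LQ²/(gh_f))^4.75 + ν·Q^9.4·(L/(gh_f))^5.2]^0.04
LQ²/(gh_f) = 0.03807; L/(gh_f) = 4.063
Term 1 = ε^1.25·(…)^4.75 = 6.06×10^-14; Term 2 = ν·Q^9.4·(…)^5.2 = 6.45×10^-13
D = 0.66·(6.06×10^-14 + 6.45×10^-13)^0.04 = 0.2155 m = 216 mm
Check: V = 2.65 m/s, Re = 3.81×10^5, f = 0.01415, h_f = 26.4 m ≈ 28.1 m ✓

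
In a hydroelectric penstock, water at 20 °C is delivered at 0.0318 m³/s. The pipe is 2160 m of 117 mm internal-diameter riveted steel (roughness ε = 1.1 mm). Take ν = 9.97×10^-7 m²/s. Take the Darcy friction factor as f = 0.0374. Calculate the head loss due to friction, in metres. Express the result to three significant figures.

V = 4Q/(πD²) = 4·0.0318/(π·0.117²) = 2.958 m/s
h_f = f(L/D)V²/(2g) = 0.03740·(2160/0.117)·2.958²/(2·9.81) = 307.9 m

h_f ≈ 308 m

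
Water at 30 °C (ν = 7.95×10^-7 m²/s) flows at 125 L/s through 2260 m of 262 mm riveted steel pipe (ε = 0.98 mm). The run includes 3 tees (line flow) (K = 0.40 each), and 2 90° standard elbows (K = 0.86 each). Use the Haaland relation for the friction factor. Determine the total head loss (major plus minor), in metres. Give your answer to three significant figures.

V = 4Q/(πD²) = 2.319 m/s; V²/2g = 0.2740 m
Re = 7.64×10^5, ε/D = 0.00374 → f = 0.02806 (Haaland)
Major: h_f = f(L/D)·V²/2g = 0.02806·8626·0.2740 = 66.32 m
Minor: ΣK = 2.92; h_m = ΣK·V²/2g = 0.8001 m
Total H_L = 66.32 + 0.8001 = 67.12 m

H_L ≈ 67.1 m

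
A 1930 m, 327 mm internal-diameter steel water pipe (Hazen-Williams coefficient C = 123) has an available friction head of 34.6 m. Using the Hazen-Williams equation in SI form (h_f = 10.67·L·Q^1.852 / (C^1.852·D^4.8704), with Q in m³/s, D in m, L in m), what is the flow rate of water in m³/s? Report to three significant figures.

Rearranging: Q = [h_f·C^1.852·D^4.8704 / (10.67·L)]^(1/1.852)
Q = [34.6·123^1.852·0.327^4.8704 / (10.67·1930)]^0.540 = 0.2066 m³/s

Q ≈ 0.207 m³/s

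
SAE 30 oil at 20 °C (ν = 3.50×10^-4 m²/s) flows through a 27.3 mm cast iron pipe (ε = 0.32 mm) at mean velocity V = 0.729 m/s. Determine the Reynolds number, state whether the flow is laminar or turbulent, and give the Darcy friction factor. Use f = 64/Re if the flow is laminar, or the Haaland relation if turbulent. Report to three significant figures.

Re ≈ 56.9; laminar; f = 64/Re ≈ 1.13

Re = VD/ν = 0.7290·0.0273/3.50×10^-4 = 56.9
Re < 2300 → laminar → f = 64/Re = 1.126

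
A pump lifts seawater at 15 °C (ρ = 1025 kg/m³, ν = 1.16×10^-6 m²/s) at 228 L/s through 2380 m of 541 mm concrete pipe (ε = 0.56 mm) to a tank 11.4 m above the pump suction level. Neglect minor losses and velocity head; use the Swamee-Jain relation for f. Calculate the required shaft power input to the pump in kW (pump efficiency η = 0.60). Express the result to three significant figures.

V = 4Q/(πD²) = 0.9919 m/s; Re = 4.63×10^5; ε/D = 0.00104; f = 0.02056
h_f = f(L/D)V²/2g = 4.534 m
Total head H = z + h_f = 11.4 + 4.534 = 15.93 m
P_hyd = ρgQH = 1025·9.81·0.228·15.93 = 36.53 kW
P_shaft = P_hyd/η = 36.53/0.60 = 60.88 kW

P_shaft ≈ 60.9 kW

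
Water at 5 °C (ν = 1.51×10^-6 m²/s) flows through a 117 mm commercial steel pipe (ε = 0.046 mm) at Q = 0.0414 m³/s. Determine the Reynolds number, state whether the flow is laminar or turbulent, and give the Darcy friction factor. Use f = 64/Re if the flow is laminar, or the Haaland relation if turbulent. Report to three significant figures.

V = 4Q/(πD²) = 3.851 m/s
Re = VD/ν = 3.851·0.117/1.51×10^-6 = 2.98×10^5
Re > 4000 → turbulent; ε/D = 3.93×10^-4
Haaland: f = 0.01743

Re ≈ 2.98×10^5; turbulent; f ≈ 0.0174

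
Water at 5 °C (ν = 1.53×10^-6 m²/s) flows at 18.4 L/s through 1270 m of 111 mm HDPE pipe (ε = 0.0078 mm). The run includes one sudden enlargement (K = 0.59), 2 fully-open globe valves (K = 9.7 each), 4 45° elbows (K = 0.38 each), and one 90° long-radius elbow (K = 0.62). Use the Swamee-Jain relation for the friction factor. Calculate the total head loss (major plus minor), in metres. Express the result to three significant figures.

H_L ≈ 40.4 m

V = 4Q/(πD²) = 1.901 m/s; V²/2g = 0.1843 m
Re = 1.38×10^5, ε/D = 7.03×10^-5 → f = 0.01722 (Swamee-Jain)
Major: h_f = f(L/D)·V²/2g = 0.01722·11441·0.1843 = 36.31 m
Minor: ΣK = 22.1; h_m = ΣK·V²/2g = 4.078 m
Total H_L = 36.31 + 4.078 = 40.39 m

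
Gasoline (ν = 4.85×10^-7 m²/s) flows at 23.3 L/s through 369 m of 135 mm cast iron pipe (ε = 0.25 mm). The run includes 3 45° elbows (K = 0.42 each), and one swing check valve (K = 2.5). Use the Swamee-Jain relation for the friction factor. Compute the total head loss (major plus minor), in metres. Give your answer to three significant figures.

H_L ≈ 9.18 m

V = 4Q/(πD²) = 1.628 m/s; V²/2g = 0.1351 m
Re = 4.53×10^5, ε/D = 0.00185 → f = 0.02350 (Swamee-Jain)
Major: h_f = f(L/D)·V²/2g = 0.02350·2733·0.1351 = 8.673 m
Minor: ΣK = 3.76; h_m = ΣK·V²/2g = 0.5078 m
Total H_L = 8.673 + 0.5078 = 9.181 m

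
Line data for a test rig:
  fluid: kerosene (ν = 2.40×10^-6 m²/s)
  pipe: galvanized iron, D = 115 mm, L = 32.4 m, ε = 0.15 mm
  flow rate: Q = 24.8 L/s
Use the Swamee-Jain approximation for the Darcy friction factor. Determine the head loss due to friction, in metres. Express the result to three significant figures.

h_f ≈ 1.89 m

V = 4Q/(πD²) = 4·0.0248/(π·0.115²) = 2.388 m/s
Re = VD/ν = 2.388·0.115/2.40×10^-6 = 1.14×10^5 → turbulent
ε/D = 0.15/115 = 0.00130
Swamee-Jain: f = 0.02310
h_f = f(L/D)V²/(2g) = 0.02310·(32.4/0.115)·2.388²/(2·9.81) = 1.891 m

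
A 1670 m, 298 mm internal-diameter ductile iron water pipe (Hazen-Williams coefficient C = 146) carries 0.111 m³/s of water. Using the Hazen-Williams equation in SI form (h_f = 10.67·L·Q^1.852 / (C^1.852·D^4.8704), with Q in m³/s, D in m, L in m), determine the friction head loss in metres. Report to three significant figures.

h_f ≈ 10.8 m

h_f = 10.67·1670·0.111^1.852 / (146^1.852·0.298^4.8704) = 10.84 m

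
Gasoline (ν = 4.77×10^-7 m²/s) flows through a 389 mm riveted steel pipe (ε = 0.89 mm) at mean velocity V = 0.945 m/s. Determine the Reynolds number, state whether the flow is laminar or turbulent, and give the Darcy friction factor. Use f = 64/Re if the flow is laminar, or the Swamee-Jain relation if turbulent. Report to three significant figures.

Re = VD/ν = 0.9450·0.389/4.77×10^-7 = 7.71×10^5
Re > 4000 → turbulent; ε/D = 0.00229
Swamee-Jain: f = 0.02458

Re ≈ 7.71×10^5; turbulent; f ≈ 0.0246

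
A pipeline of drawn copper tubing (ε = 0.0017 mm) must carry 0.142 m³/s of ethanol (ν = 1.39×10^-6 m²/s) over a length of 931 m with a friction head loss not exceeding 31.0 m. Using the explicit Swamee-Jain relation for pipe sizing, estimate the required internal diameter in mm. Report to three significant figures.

Swamee-Jain (Type III): D = 0.66·[ε^1.25·(LQ²/(gh_f))^4.75 + ν·Q^9.4·(L/(gh_f))^5.2]^0.04
LQ²/(gh_f) = 0.06173; L/(gh_f) = 3.061
Term 1 = ε^1.25·(…)^4.75 = 1.10×10^-13; Term 2 = ν·Q^9.4·(…)^5.2 = 5.03×10^-12
D = 0.66·(1.10×10^-13 + 5.03×10^-12)^0.04 = 0.2333 m = 233 mm
Check: V = 3.32 m/s, Re = 5.57×10^5, f = 0.01297, h_f = 29.1 m ≈ 31.0 m ✓

D ≈ 233 mm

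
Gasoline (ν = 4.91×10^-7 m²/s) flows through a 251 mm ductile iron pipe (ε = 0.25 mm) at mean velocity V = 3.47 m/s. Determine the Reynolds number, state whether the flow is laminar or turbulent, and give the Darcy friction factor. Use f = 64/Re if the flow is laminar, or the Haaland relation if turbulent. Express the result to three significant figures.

Re = VD/ν = 3.470·0.251/4.91×10^-7 = 1.77×10^6
Re > 4000 → turbulent; ε/D = 9.96×10^-4
Haaland: f = 0.01981

Re ≈ 1.77×10^6; turbulent; f ≈ 0.0198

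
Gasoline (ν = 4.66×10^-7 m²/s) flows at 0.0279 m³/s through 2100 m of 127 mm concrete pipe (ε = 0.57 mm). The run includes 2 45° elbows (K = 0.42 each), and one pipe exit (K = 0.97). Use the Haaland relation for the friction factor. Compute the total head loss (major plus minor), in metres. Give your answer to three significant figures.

H_L ≈ 122 m

V = 4Q/(πD²) = 2.202 m/s; V²/2g = 0.2472 m
Re = 6.00×10^5, ε/D = 0.00449 → f = 0.02961 (Haaland)
Major: h_f = f(L/D)·V²/2g = 0.02961·16535·0.2472 = 121.1 m
Minor: ΣK = 1.81; h_m = ΣK·V²/2g = 0.4475 m
Total H_L = 121.1 + 0.4475 = 121.5 m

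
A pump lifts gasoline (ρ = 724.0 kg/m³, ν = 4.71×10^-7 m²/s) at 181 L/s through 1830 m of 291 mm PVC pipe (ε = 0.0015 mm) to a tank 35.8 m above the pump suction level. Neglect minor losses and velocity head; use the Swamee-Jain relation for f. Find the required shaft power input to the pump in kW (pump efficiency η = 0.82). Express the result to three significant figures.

P_shaft ≈ 96.4 kW

V = 4Q/(πD²) = 2.721 m/s; Re = 1.68×10^6; ε/D = 5.15×10^-6; f = 0.01083
h_f = f(L/D)V²/2g = 25.72 m
Total head H = z + h_f = 35.8 + 25.72 = 61.52 m
P_hyd = ρgQH = 724.0·9.81·0.181·61.52 = 79.08 kW
P_shaft = P_hyd/η = 79.08/0.82 = 96.44 kW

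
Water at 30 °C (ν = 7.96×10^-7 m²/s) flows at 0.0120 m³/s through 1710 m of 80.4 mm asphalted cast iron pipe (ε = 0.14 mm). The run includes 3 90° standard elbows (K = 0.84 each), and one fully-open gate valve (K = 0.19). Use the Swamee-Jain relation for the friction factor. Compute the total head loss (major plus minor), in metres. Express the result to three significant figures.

V = 4Q/(πD²) = 2.364 m/s; V²/2g = 0.2847 m
Re = 2.39×10^5, ε/D = 0.00174 → f = 0.02357 (Swamee-Jain)
Major: h_f = f(L/D)·V²/2g = 0.02357·21269·0.2847 = 142.7 m
Minor: ΣK = 2.71; h_m = ΣK·V²/2g = 0.7717 m
Total H_L = 142.7 + 0.7717 = 143.5 m

H_L ≈ 144 m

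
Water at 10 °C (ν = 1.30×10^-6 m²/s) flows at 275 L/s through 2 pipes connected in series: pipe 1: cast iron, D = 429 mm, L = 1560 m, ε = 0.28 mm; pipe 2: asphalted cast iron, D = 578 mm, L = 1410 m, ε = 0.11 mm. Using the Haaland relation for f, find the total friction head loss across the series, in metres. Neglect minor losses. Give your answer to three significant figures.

H ≈ 14.4 m

Pipe 1: V = 1.903 m/s, Re = 6.28×10^5, ε/D = 6.53×10^-4, f = 0.01835, h_1 = f(L/D)V²/2g = 12.31 m
Pipe 2: V = 1.048 m/s, Re = 4.66×10^5, ε/D = 1.90×10^-4, f = 0.01529, h_2 = f(L/D)V²/2g = 2.088 m
Series → Q common, losses add: H = Σh = 14.40 m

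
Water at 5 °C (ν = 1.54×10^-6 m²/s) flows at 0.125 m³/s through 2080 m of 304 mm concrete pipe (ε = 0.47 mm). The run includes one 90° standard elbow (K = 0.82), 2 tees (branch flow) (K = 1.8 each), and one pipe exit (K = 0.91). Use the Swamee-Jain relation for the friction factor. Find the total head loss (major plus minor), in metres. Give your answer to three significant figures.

V = 4Q/(πD²) = 1.722 m/s; V²/2g = 0.1512 m
Re = 3.40×10^5, ε/D = 0.00155 → f = 0.02268 (Swamee-Jain)
Major: h_f = f(L/D)·V²/2g = 0.02268·6842·0.1512 = 23.45 m
Minor: ΣK = 5.33; h_m = ΣK·V²/2g = 0.8057 m
Total H_L = 23.45 + 0.8057 = 24.26 m

H_L ≈ 24.3 m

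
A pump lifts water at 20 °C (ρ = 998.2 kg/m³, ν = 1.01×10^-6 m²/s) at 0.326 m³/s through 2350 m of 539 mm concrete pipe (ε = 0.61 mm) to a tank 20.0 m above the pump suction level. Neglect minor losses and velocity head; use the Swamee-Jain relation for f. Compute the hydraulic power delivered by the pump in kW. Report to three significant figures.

P_hyd ≈ 93.8 kW

V = 4Q/(πD²) = 1.429 m/s; Re = 7.62×10^5; ε/D = 0.00113; f = 0.02070
h_f = f(L/D)V²/2g = 9.392 m
Total head H = z + h_f = 20.0 + 9.392 = 29.39 m
P_hyd = ρgQH = 998.2·9.81·0.326·29.39 = 93.83 kW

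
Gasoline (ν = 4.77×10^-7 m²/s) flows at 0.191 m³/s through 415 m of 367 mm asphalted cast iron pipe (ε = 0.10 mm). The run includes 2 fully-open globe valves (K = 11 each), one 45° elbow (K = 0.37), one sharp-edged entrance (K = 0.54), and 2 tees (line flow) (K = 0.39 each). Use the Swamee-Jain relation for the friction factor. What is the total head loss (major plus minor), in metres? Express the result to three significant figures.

V = 4Q/(πD²) = 1.806 m/s; V²/2g = 0.1662 m
Re = 1.39×10^6, ε/D = 2.72×10^-4 → f = 0.01530 (Swamee-Jain)
Major: h_f = f(L/D)·V²/2g = 0.01530·1131·0.1662 = 2.874 m
Minor: ΣK = 23.7; h_m = ΣK·V²/2g = 3.936 m
Total H_L = 2.874 + 3.936 = 6.810 m

H_L ≈ 6.81 m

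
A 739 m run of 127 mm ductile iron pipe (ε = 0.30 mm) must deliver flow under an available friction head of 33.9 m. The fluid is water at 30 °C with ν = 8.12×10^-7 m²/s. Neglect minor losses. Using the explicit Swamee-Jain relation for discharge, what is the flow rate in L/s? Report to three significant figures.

Q ≈ 27.1 L/s

Swamee-Jain (Type II): Q = -0.965·√(gD⁵h_f/L)·ln[ε/(3.7D) + √(3.17ν²L/(gD³h_f))]
√(gD⁵h_f/L) = √(9.81·0.127⁵·33.9/739) = 0.003856
ε/(3.7D) = 6.38×10^-4; √(3.17ν²L/(gD³h_f)) = 4.76×10^-5
Q = -0.965·0.003856·ln(6.861×10^-4) = 0.02711 m³/s
Check: V = 2.14 m/s, Re = 3.35×10^5, f = 0.02511, h_f = 34.1 m ≈ 33.9 m ✓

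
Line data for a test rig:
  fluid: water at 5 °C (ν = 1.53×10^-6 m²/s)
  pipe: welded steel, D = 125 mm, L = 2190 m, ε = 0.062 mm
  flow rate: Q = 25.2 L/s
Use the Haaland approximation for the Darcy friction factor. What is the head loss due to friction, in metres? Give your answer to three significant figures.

h_f ≈ 71.2 m

V = 4Q/(πD²) = 4·0.0252/(π·0.125²) = 2.053 m/s
Re = VD/ν = 2.053·0.125/1.53×10^-6 = 1.68×10^5 → turbulent
ε/D = 0.062/125 = 4.96×10^-4
Haaland: f = 0.01892
h_f = f(L/D)V²/(2g) = 0.01892·(2190/0.125)·2.053²/(2·9.81) = 71.24 m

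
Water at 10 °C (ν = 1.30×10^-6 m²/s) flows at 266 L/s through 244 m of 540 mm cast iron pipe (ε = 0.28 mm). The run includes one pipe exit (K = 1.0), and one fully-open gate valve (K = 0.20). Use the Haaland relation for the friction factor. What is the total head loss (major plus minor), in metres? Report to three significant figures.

V = 4Q/(πD²) = 1.161 m/s; V²/2g = 0.06876 m
Re = 4.82×10^5, ε/D = 5.19×10^-4 → f = 0.01772 (Haaland)
Major: h_f = f(L/D)·V²/2g = 0.01772·451.9·0.06876 = 0.5506 m
Minor: ΣK = 1.20; h_m = ΣK·V²/2g = 0.08251 m
Total H_L = 0.5506 + 0.08251 = 0.6331 m

H_L ≈ 0.633 m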